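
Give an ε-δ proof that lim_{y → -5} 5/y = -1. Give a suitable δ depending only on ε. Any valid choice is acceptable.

Fix ε > 0. We seek δ > 0 such that 0 < |y + 5| < δ implies |5/y + 1| < ε.
|5/y + 1| = 5·|-5 − y|/(5·|y|) = 5|y + 5|/(5|y|).
Require δ ≤ 5/2 so that |y| > 5 − 5/2 = 5/2, hence 5|y| > 25/2.
Then |5/y + 1| < 5|y + 5|/(25/2), which is < ε when |y + 5| < (5/2)ε.
Take δ = min(5/2, (5/2)ε). Then 0 < |y + 5| < δ gives both |y + 5| < 5/2 and |y + 5| < (5/2)ε, so |5/y + 1| < ε.

δ = min(5/2, (5/2)ε)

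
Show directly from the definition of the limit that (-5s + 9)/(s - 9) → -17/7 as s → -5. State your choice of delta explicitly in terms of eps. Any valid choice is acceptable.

Let eps > 0 be given. We want delta > 0 with 0 < |s + 5| < delta ⇒ |(-5s + 9)/(s - 9) + 17/7| < eps.
Combining over a common denominator, (-5s + 9)/(s - 9) + 17/7 = [(-5s + 9)·(-14) − 34·(s - 9)] / [(-14)·(s - 9)] = 36(s + 5) / ((-14)(s - 9)).
So |(-5s + 9)/(s - 9) + 17/7| = 36|s + 5| / (14·|s − 9|).
Require delta ≤ 7, so |s − 9| ≥ |-14| − |s + 5| > 14 − 7 = 7.
Hence |(-5s + 9)/(s - 9) + 17/7| < 36|s + 5|/(14·7) = (18/49)|s + 5|, which is < eps once |s + 5| < (49/18)eps.
Take delta = min(7, (49/18)eps). Then 0 < |s + 5| < delta forces both bounds, so |(-5s + 9)/(s - 9) + 17/7| < eps.

delta = min(7, (49/18)eps)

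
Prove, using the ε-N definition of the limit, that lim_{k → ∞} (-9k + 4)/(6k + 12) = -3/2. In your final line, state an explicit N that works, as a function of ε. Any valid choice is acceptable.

Let ε > 0 be given. For k ≥ 1, |(-9k + 4)/(6k + 12) + 3/2| = |132|/(6(6k + 12)) = 132/(6(6k + 12)).
Since 6k + 12 ≥ 6k for k ≥ 1, this is ≤ 132/(6·6k) = (11/3)/k.
So |(-9k + 4)/(6k + 12) + 3/2| < ε whenever k > (11/3)/ε.
Take N = (11/3)/ε. If k > N then |(-9k + 4)/(6k + 12) + 3/2| ≤ (11/3)/k < ε.

N = (11/3)/ε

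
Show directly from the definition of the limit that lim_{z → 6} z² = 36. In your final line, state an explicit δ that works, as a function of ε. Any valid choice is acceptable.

Let ε > 0. We seek δ > 0 with 0 < |z − 6| < δ ⇒ |z² − 36| < ε.
Factor: z² − 36 = (z − 6)(z + 6), so |z² − 36| = |z − 6|·|z + 6|.
Restrict δ ≤ 2. Then |z − 6| < 2 gives |z| < 8, so by the triangle inequality |z + 6| ≤ 8 + 6 = 14.
Hence |z² − 36| ≤ 14|z − 6|, which is < ε once |z − 6| < ε/14.
Take δ = min(2, ε/14). If 0 < |z − 6| < δ then both bounds hold and |z² − 36| ≤ 14|z − 6| < 14·(ε/14) = ε.

δ = min(2, ε/14)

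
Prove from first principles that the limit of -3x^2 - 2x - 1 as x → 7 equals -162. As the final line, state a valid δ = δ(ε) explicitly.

δ = min(2, ε/50)

Suppose ε > 0. We want δ > 0 such that 0 < |x − 7| < δ implies |(-3x^2 - 2x - 1) + 162| < ε.
(-3x^2 - 2x - 1) + 162 = -3x^2 - 2x + 161 = (x − 7)(-3x - 23).
So |(-3x^2 - 2x - 1) + 162| = |x − 7|·|-3x - 23|.
Assume first that |x − 7| < 2, so |x| < 9. Then |-3x - 23| ≤ 3·9 + 23 = 50.
Hence |(-3x^2 - 2x - 1) + 162| ≤ 50|x − 7| < ε provided |x − 7| < ε/50.
Choosing δ = min(2, ε/50) ensures both conditions, hence |(-3x^2 - 2x - 1) + 162| < ε.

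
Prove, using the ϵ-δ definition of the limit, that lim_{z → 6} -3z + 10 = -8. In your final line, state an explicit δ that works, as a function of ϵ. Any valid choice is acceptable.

δ = ϵ/3

Fix ϵ > 0. We need δ > 0 so that 0 < |z − 6| < δ implies |(-3z + 10) + 8| < ϵ.
Since (-3z + 10) + 8 = -3(z − 6), we have |(-3z + 10) + 8| = 3|z − 6|.
So 3|z − 6| < ϵ exactly when |z − 6| < ϵ/3.
Choosing δ = ϵ/3 gives |(-3z + 10) + 8| = 3|z − 6| < ϵ whenever |z − 6| < δ.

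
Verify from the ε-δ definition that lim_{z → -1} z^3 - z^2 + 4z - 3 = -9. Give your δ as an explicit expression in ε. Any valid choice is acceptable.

Fix ε > 0. We want δ > 0 such that 0 < |z + 1| < δ implies |(z^3 - z^2 + 4z - 3) + 9| < ε.
(z^3 - z^2 + 4z - 3) + 9 = z^3 - z^2 + 4z + 6 = (z + 1)(z^2 - 2z + 6).
So |(z^3 - z^2 + 4z - 3) + 9| = |z + 1|·|z^2 - 2z + 6|.
Assume first that |z + 1| < 1, so |z| < 2. Then |z^2 - 2z + 6| ≤ 2^2 + 2·2 + 6 = 14.
Hence |(z^3 - z^2 + 4z - 3) + 9| ≤ 14|z + 1| < ε provided |z + 1| < ε/14.
Take δ = min(1, ε/14). Then 0 < |z + 1| < δ gives both |z + 1| < 1 and |z + 1| < ε/14, so |(z^3 - z^2 + 4z - 3) + 9| < ε.

δ = min(1, ε/14)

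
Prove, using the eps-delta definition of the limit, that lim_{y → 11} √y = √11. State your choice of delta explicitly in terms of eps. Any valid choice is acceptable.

Let eps > 0 be given. We want delta > 0 such that 0 < |y − 11| < delta implies |√y − √11| < eps.
Multiplying by the conjugate, |√y − √11| = |y − 11|/(√y + √11).
Restrict delta ≤ 11 so that |y − 11| < 11 forces y > 0, and then √y + √11 > √11.
Hence |√y − √11| < |y − 11|/√11, which is < eps once |y − 11| < √11·eps.
Take delta = min(11, √11·eps). If 0 < |y − 11| < delta then y > 0 and |√y − √11| < |y − 11|/√11 < eps.

delta = min(11, √11·eps)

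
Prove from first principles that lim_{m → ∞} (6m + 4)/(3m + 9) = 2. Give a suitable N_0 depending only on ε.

N_0 = (14/3)/ε

Let ε > 0 be given. For m ≥ 1, |(6m + 4)/(3m + 9) − 2| = |-42|/(3(3m + 9)) = 42/(3(3m + 9)).
Since 3m + 9 ≥ 3m for m ≥ 1, this is ≤ 42/(3·3m) = (14/3)/m.
So |(6m + 4)/(3m + 9) − 2| < ε whenever m > (14/3)/ε.
Take N_0 = (14/3)/ε. If m > N_0 then |(6m + 4)/(3m + 9) − 2| ≤ (14/3)/m < ε.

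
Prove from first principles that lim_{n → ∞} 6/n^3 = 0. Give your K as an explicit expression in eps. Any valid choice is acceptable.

Fix eps > 0. For n ≥ 1, |6/n^3 − 0| = 6/n^3.
6/n^3 < eps ⇔ n^3 > 6/eps ⇔ n > (6/eps)^{1/3}.
Take K = (6/eps)^{1/3}. Then n > K implies 6/n^3 < eps.

K = (6/eps)^{1/3}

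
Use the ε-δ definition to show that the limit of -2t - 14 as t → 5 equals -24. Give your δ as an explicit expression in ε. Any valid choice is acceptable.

Fix ε > 0. We need δ > 0 so that 0 < |t − 5| < δ implies |(-2t - 14) + 24| < ε.
|(-2t - 14) + 24| = |-2t + 10| = 2|t − 5|.
Thus it suffices that |t − 5| < ε/2.
Choosing δ = ε/2 gives |(-2t - 14) + 24| = 2|t − 5| < ε whenever |t − 5| < δ.

δ = ε/2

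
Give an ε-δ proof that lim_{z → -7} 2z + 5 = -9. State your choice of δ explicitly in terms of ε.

δ = ε/2

Suppose ε > 0. We need δ > 0 so that 0 < |z + 7| < δ implies |(2z + 5) + 9| < ε.
Since (2z + 5) + 9 = 2(z + 7), we have |(2z + 5) + 9| = 2|z + 7|.
Thus it suffices that |z + 7| < ε/2.
Take δ = ε/2. If 0 < |z + 7| < δ then |(2z + 5) + 9| = 2|z + 7| < 2·(ε/2) = ε.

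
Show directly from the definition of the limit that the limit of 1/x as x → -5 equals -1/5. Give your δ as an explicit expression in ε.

Let ε > 0 be given. We seek δ > 0 such that 0 < |x + 5| < δ implies |1/x + 1/5| < ε.
|1/x + 1/5| = |-5 − x|/(5·|x|) = |x + 5|/(5|x|).
Require δ ≤ 5/2 so that |x| > 5 − 5/2 = 5/2, hence 5|x| > 25/2.
Then |1/x + 1/5| < |x + 5|/(25/2), which is < ε when |x + 5| < (25/2)ε.
Take δ = min(5/2, (25/2)ε). Then 0 < |x + 5| < δ gives both |x + 5| < 5/2 and |x + 5| < (25/2)ε, so |1/x + 1/5| < ε.

δ = min(5/2, (25/2)ε)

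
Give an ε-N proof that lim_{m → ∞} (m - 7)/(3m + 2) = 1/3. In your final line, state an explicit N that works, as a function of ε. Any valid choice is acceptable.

N = (23/9)/ε

Fix ε > 0. For m ≥ 1, |(m - 7)/(3m + 2) − (1/3)| = |-23|/(3(3m + 2)) = 23/(3(3m + 2)).
Since 3m + 2 ≥ 3m for m ≥ 1, this is ≤ 23/(3·3m) = (23/9)/m.
So |(m - 7)/(3m + 2) − (1/3)| < ε whenever m > (23/9)/ε.
Take N = (23/9)/ε. If m > N then |(m - 7)/(3m + 2) − (1/3)| ≤ (23/9)/m < ε.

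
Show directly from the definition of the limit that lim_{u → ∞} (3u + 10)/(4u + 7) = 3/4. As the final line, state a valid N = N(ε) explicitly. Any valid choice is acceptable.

N = (19/16)/ε

Let ε > 0. We seek N > 0 such that u > N implies |(3u + 10)/(4u + 7) − (3/4)| < ε.
(3u + 10)/(4u + 7) − (3/4) = (4(3u + 10) − 3(4u + 7)) / (4(4u + 7)) = 19/(4(4u + 7)).
For u > 0 we have 4u + 7 > 4u, so |(3u + 10)/(4u + 7) − (3/4)| = 19/(4(4u + 7)) < 19/(4·4u) = (19/16)/u.
Thus |(3u + 10)/(4u + 7) − (3/4)| < ε whenever u > (19/16)/ε.
Take N = (19/16)/ε. If u > N then |(3u + 10)/(4u + 7) − (3/4)| < (19/16)/u < ε.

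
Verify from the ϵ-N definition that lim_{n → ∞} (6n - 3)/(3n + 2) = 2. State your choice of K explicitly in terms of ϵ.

K = (7/3)/ϵ

Suppose ϵ > 0. For n ≥ 1, |(6n - 3)/(3n + 2) − 2| = |-21|/(3(3n + 2)) = 21/(3(3n + 2)).
Since 3n + 2 ≥ 3n for n ≥ 1, this is ≤ 21/(3·3n) = (7/3)/n.
So |(6n - 3)/(3n + 2) − 2| < ϵ whenever n > (7/3)/ϵ.
Take K = (7/3)/ϵ. If n > K then |(6n - 3)/(3n + 2) − 2| ≤ (7/3)/n < ϵ.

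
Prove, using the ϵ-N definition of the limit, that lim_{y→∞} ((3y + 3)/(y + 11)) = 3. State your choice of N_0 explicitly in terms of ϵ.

Let ϵ > 0. We seek N_0 > 0 such that y > N_0 implies |(3y + 3)/(y + 11) − 3| < ϵ.
(3y + 3)/(y + 11) − 3 = ((3y + 3) − 3(y + 11)) / ((y + 11)) = -30/((y + 11)).
For y > 0 we have y + 11 > y, so |(3y + 3)/(y + 11) − 3| = 30/((y + 11)) < 30/(y) = 30/y.
Thus |(3y + 3)/(y + 11) − 3| < ϵ whenever y > 30/ϵ.
Take N_0 = 30/ϵ. If y > N_0 then |(3y + 3)/(y + 11) − 3| < 30/y < ϵ.

N_0 = 30/ϵ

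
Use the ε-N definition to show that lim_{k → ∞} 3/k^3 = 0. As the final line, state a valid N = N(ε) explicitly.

N = (3/ε)^{1/3}

Suppose ε > 0. For k ≥ 1, |3/k^3 − 0| = 3/k^3.
3/k^3 < ε ⇔ k^3 > 3/ε ⇔ k > (3/ε)^{1/3}.
Take N = (3/ε)^{1/3}. Then k > N implies 3/k^3 < ε.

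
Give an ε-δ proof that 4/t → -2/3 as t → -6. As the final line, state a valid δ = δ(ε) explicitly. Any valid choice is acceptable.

Let ε > 0 be given. We seek δ > 0 such that 0 < |t + 6| < δ implies |4/t + 2/3| < ε.
|4/t + 2/3| = 4·|-6 − t|/(6·|t|) = 4|t + 6|/(6|t|).
Restrict δ ≤ 3. Then |t + 6| < 3 gives |t| > 3, so 6|t| > 18.
Then |4/t + 2/3| < 4|t + 6|/18, which is < ε when |t + 6| < (9/2)ε.
Take δ = min(3, (9/2)ε). Then 0 < |t + 6| < δ gives both |t + 6| < 3 and |t + 6| < (9/2)ε, so |4/t + 2/3| < ε.

δ = min(3, (9/2)ε)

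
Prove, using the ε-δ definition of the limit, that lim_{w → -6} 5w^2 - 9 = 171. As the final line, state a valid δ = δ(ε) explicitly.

δ = min(1, ε/65)

Let ε > 0 be given. We want δ > 0 such that 0 < |w + 6| < δ implies |(5w^2 - 9) − 171| < ε.
(5w^2 - 9) − 171 = 5w^2 - 180 = (w + 6)(5w - 30).
So |(5w^2 - 9) − 171| = |w + 6|·|5w - 30|.
Require δ ≤ 1. Then |w + 6| < 1 gives |w| < 7, and by the triangle inequality |5w - 30| ≤ 5·7 + 30 = 65.
Hence |(5w^2 - 9) − 171| ≤ 65|w + 6| < ε provided |w + 6| < ε/65.
Choosing δ = min(1, ε/65) ensures both conditions, hence |(5w^2 - 9) − 171| < ε.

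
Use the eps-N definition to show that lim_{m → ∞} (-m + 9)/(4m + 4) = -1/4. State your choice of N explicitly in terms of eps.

N = (5/2)/eps

Fix eps > 0. For m ≥ 1, |(-m + 9)/(4m + 4) + 1/4| = |40|/(4(4m + 4)) = 40/(4(4m + 4)).
Since 4m + 4 ≥ 4m for m ≥ 1, this is ≤ 40/(4·4m) = (5/2)/m.
So |(-m + 9)/(4m + 4) + 1/4| < eps whenever m > (5/2)/eps.
Take N = (5/2)/eps. If m > N then |(-m + 9)/(4m + 4) + 1/4| ≤ (5/2)/m < eps.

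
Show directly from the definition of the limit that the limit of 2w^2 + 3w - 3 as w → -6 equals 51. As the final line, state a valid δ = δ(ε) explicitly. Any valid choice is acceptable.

δ = min(2, ε/25)

Fix ε > 0. We want δ > 0 such that 0 < |w + 6| < δ implies |(2w^2 + 3w - 3) − 51| < ε.
(2w^2 + 3w - 3) − 51 = 2w^2 + 3w - 54 = (w + 6)(2w - 9).
So |(2w^2 + 3w - 3) − 51| = |w + 6|·|2w - 9|.
Require δ ≤ 2. Then |w + 6| < 2 gives |w| < 8, and by the triangle inequality |2w - 9| ≤ 2·8 + 9 = 25.
Hence |(2w^2 + 3w - 3) − 51| ≤ 25|w + 6| < ε provided |w + 6| < ε/25.
Take δ = min(2, ε/25). Then 0 < |w + 6| < δ gives both |w + 6| < 2 and |w + 6| < ε/25, so |(2w^2 + 3w - 3) − 51| < ε.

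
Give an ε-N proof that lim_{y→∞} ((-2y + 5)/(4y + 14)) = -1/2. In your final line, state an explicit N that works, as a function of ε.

N = 3/ε

Fix ε > 0. We seek N > 0 such that y > N implies |(-2y + 5)/(4y + 14) + 1/2| < ε.
(-2y + 5)/(4y + 14) + 1/2 = (4(-2y + 5) − (-2)(4y + 14)) / (4(4y + 14)) = 48/(4(4y + 14)).
For y > 0 we have 4y + 14 > 4y, so |(-2y + 5)/(4y + 14) + 1/2| = 48/(4(4y + 14)) < 48/(4·4y) = 3/y.
Thus |(-2y + 5)/(4y + 14) + 1/2| < ε whenever y > 3/ε.
Take N = 3/ε. If y > N then |(-2y + 5)/(4y + 14) + 1/2| < 3/y < ε.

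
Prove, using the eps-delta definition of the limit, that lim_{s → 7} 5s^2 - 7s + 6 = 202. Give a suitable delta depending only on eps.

Let eps > 0. We want delta > 0 such that 0 < |s − 7| < delta implies |(5s^2 - 7s + 6) − 202| < eps.
(5s^2 - 7s + 6) − 202 = 5s^2 - 7s - 196 = (s − 7)(5s + 28).
So |(5s^2 - 7s + 6) − 202| = |s − 7|·|5s + 28|.
Require delta ≤ 1. Then |s − 7| < 1 gives |s| < 8, and by the triangle inequality |5s + 28| ≤ 5·8 + 28 = 68.
Hence |(5s^2 - 7s + 6) − 202| ≤ 68|s − 7| < eps provided |s − 7| < eps/68.
Choosing delta = min(1, eps/68) ensures both conditions, hence |(5s^2 - 7s + 6) − 202| < eps.

delta = min(1, eps/68)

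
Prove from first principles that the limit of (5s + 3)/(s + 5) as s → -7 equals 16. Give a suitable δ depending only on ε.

Let ε > 0. We want δ > 0 with 0 < |s + 7| < δ ⇒ |(5s + 3)/(s + 5) − 16| < ε.
Combining over a common denominator, (5s + 3)/(s + 5) − 16 = [(5s + 3)·(-2) − (-32)·(s + 5)] / [(-2)·(s + 5)] = 22(s + 7) / ((-2)(s + 5)).
So |(5s + 3)/(s + 5) − 16| = 22|s + 7| / (2·|s + 5|).
Require δ ≤ 1, so |s + 5| ≥ |-2| − |s + 7| > 2 − 1 = 1.
Hence |(5s + 3)/(s + 5) − 16| < 22|s + 7|/(2·1) = 11|s + 7|, which is < ε once |s + 7| < (1/11)ε.
Take δ = min(1, (1/11)ε). Then 0 < |s + 7| < δ forces both bounds, so |(5s + 3)/(s + 5) − 16| < ε.

δ = min(1, (1/11)ε)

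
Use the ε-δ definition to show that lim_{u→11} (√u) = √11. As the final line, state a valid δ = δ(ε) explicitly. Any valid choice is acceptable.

Let ε > 0 be given. We want δ > 0 such that 0 < |u − 11| < δ implies |√u − √11| < ε.
Rationalise: √u − √11 = (u − 11)/(√u + √11), so |√u − √11| = |u − 11|/(√u + √11).
Restrict δ ≤ 11 so that |u − 11| < 11 forces u > 0, and then √u + √11 > √11.
Hence |√u − √11| < |u − 11|/√11, which is < ε once |u − 11| < √11·ε.
Take δ = min(11, √11·ε). If 0 < |u − 11| < δ then u > 0 and |√u − √11| < |u − 11|/√11 < ε.

δ = min(11, √11·ε)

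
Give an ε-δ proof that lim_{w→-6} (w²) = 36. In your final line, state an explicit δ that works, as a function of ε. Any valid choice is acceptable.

δ = min(1, ε/13)

Fix ε > 0. We seek δ > 0 with 0 < |w + 6| < δ ⇒ |w² − 36| < ε.
Factor: w² − 36 = (w + 6)(w - 6), so |w² − 36| = |w + 6|·|w - 6|.
Impose δ ≤ 1 so that |w| < 7; then |w - 6| ≤ 13.
Hence |w² − 36| ≤ 13|w + 6|, which is < ε once |w + 6| < ε/13.
Take δ = min(1, ε/13). If 0 < |w + 6| < δ then both bounds hold and |w² − 36| ≤ 13|w + 6| < 13·(ε/13) = ε.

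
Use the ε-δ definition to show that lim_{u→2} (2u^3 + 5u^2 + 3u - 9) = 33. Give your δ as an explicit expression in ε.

Let ε > 0. We want δ > 0 such that 0 < |u − 2| < δ implies |(2u^3 + 5u^2 + 3u - 9) − 33| < ε.
(2u^3 + 5u^2 + 3u - 9) − 33 = 2u^3 + 5u^2 + 3u - 42 = (u − 2)(2u^2 + 9u + 21).
So |(2u^3 + 5u^2 + 3u - 9) − 33| = |u − 2|·|2u^2 + 9u + 21|.
Require δ ≤ 2. Then |u − 2| < 2 gives |u| < 4, and by the triangle inequality |2u^2 + 9u + 21| ≤ 2·4^2 + 9·4 + 21 = 89.
Hence |(2u^3 + 5u^2 + 3u - 9) − 33| ≤ 89|u − 2| < ε provided |u − 2| < ε/89.
Choosing δ = min(2, ε/89) ensures both conditions, hence |(2u^3 + 5u^2 + 3u - 9) − 33| < ε.

δ = min(2, ε/89)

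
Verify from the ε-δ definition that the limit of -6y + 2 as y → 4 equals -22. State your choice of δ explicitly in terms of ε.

Suppose ε > 0. We need δ > 0 so that 0 < |y − 4| < δ implies |(-6y + 2) + 22| < ε.
Since (-6y + 2) + 22 = -6(y − 4), we have |(-6y + 2) + 22| = 6|y − 4|.
Thus it suffices that |y − 4| < ε/6.
Choosing δ = ε/6 gives |(-6y + 2) + 22| = 6|y − 4| < ε whenever |y − 4| < δ.

δ = ε/6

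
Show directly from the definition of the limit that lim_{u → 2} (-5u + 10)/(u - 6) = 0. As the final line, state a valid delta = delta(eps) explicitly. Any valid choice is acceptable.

Let eps > 0 be given. We want delta > 0 with 0 < |u − 2| < delta ⇒ |(-5u + 10)/(u - 6) − 0| < eps.
Combining over a common denominator, (-5u + 10)/(u - 6) − 0 = [(-5u + 10)·(-4) − 0·(u - 6)] / [(-4)·(u - 6)] = 20(u − 2) / ((-4)(u - 6)).
So |(-5u + 10)/(u - 6) − 0| = 20|u − 2| / (4·|u − 6|).
Require delta ≤ 2, so |u − 6| ≥ |-4| − |u − 2| > 4 − 2 = 2.
Hence |(-5u + 10)/(u - 6) − 0| < 20|u − 2|/(4·2) = (5/2)|u − 2|, which is < eps once |u − 2| < (2/5)eps.
Take delta = min(2, (2/5)eps). Then 0 < |u − 2| < delta forces both bounds, so |(-5u + 10)/(u - 6) − 0| < eps.

delta = min(2, (2/5)eps)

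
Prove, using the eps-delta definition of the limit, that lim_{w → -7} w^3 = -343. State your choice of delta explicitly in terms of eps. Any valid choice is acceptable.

delta = min(2, eps/193)

Let eps > 0. We seek delta > 0 with 0 < |w + 7| < delta ⇒ |w^3 + 343| < eps.
Factor: w^3 + 343 = (w + 7)(w^2 - 7w + 49), so |w^3 + 343| = |w + 7|·|w^2 - 7w + 49|.
Impose delta ≤ 2 so that |w| < 9; then |w^2 - 7w + 49| ≤ 193.
Hence |w^3 + 343| ≤ 193|w + 7|, which is < eps once |w + 7| < eps/193.
Take delta = min(2, eps/193). If 0 < |w + 7| < delta then both bounds hold and |w^3 + 343| ≤ 193|w + 7| < 193·(eps/193) = eps.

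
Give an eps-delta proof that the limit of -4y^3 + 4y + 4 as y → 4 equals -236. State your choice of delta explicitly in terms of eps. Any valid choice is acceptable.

Suppose eps > 0. We want delta > 0 such that 0 < |y − 4| < delta implies |(-4y^3 + 4y + 4) + 236| < eps.
(-4y^3 + 4y + 4) + 236 = -4y^3 + 4y + 240 = (y − 4)(-4y^2 - 16y - 60).
So |(-4y^3 + 4y + 4) + 236| = |y − 4|·|-4y^2 - 16y - 60|.
Assume first that |y − 4| < 1, so |y| < 5. Then |-4y^2 - 16y - 60| ≤ 4·5^2 + 16·5 + 60 = 240.
Hence |(-4y^3 + 4y + 4) + 236| ≤ 240|y − 4| < eps provided |y − 4| < eps/240.
Take delta = min(1, eps/240). Then 0 < |y − 4| < delta gives both |y − 4| < 1 and |y − 4| < eps/240, so |(-4y^3 + 4y + 4) + 236| < eps.

delta = min(1, eps/240)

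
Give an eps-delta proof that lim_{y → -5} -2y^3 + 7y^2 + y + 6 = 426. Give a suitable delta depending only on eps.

Suppose eps > 0. We want delta > 0 such that 0 < |y + 5| < delta implies |(-2y^3 + 7y^2 + y + 6) − 426| < eps.
(-2y^3 + 7y^2 + y + 6) − 426 = -2y^3 + 7y^2 + y - 420 = (y + 5)(-2y^2 + 17y - 84).
So |(-2y^3 + 7y^2 + y + 6) − 426| = |y + 5|·|-2y^2 + 17y - 84|.
Assume first that |y + 5| < 1, so |y| < 6. Then |-2y^2 + 17y - 84| ≤ 2·6^2 + 17·6 + 84 = 258.
Hence |(-2y^3 + 7y^2 + y + 6) − 426| ≤ 258|y + 5| < eps provided |y + 5| < eps/258.
Take delta = min(1, eps/258). Then 0 < |y + 5| < delta gives both |y + 5| < 1 and |y + 5| < eps/258, so |(-2y^3 + 7y^2 + y + 6) − 426| < eps.

delta = min(1, eps/258)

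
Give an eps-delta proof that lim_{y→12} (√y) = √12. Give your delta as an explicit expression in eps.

delta = min(12, √12·eps)

Suppose eps > 0. We want delta > 0 such that 0 < |y − 12| < delta implies |√y − √12| < eps.
Multiplying by the conjugate, |√y − √12| = |y − 12|/(√y + √12).
Restrict delta ≤ 12 so that |y − 12| < 12 forces y > 0, and then √y + √12 > √12.
Hence |√y − √12| < |y − 12|/√12, which is < eps once |y − 12| < √12·eps.
Take delta = min(12, √12·eps). If 0 < |y − 12| < delta then y > 0 and |√y − √12| < |y − 12|/√12 < eps.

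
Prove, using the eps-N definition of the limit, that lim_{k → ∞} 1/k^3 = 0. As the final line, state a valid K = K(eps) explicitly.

K = (1/eps)^{1/3}

Fix eps > 0. For k ≥ 1, |1/k^3 − 0| = 1/k^3.
1/k^3 < eps ⇔ k^3 > 1/eps ⇔ k > (1/eps)^{1/3}.
Take K = (1/eps)^{1/3}. Then k > K implies 1/k^3 < eps.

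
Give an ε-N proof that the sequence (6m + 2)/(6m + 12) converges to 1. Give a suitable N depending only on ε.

N = (5/3)/ε

Let ε > 0. For m ≥ 1, |(6m + 2)/(6m + 12) − 1| = |-60|/(6(6m + 12)) = 60/(6(6m + 12)).
Since 6m + 12 ≥ 6m for m ≥ 1, this is ≤ 60/(6·6m) = (5/3)/m.
So |(6m + 2)/(6m + 12) − 1| < ε whenever m > (5/3)/ε.
Take N = (5/3)/ε. If m > N then |(6m + 2)/(6m + 12) − 1| ≤ (5/3)/m < ε.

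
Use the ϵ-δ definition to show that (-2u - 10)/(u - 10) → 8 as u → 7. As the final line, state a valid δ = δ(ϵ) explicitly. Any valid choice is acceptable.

δ = min(3/2, (3/20)ϵ)

Let ϵ > 0 be given. We want δ > 0 with 0 < |u − 7| < δ ⇒ |(-2u - 10)/(u - 10) − 8| < ϵ.
Combining over a common denominator, (-2u - 10)/(u - 10) − 8 = [(-2u - 10)·(-3) − (-24)·(u - 10)] / [(-3)·(u - 10)] = 30(u − 7) / ((-3)(u - 10)).
So |(-2u - 10)/(u - 10) − 8| = 30|u − 7| / (3·|u − 10|).
Restrict δ ≤ 3/2. Then |u − 7| < 3/2 gives |u − 10| = |(u − 7) + (-3)| ≥ 3 − 3/2 = 3/2.
Hence |(-2u - 10)/(u - 10) − 8| < 30|u − 7|/(3·(3/2)) = (20/3)|u − 7|, which is < ϵ once |u − 7| < (3/20)ϵ.
Take δ = min(3/2, (3/20)ϵ). Then 0 < |u − 7| < δ forces both bounds, so |(-2u - 10)/(u - 10) − 8| < ϵ.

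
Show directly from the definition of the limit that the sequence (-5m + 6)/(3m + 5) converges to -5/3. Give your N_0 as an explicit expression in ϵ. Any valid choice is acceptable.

N_0 = (43/9)/ϵ

Let ϵ > 0. For m ≥ 1, |(-5m + 6)/(3m + 5) + 5/3| = |43|/(3(3m + 5)) = 43/(3(3m + 5)).
Since 3m + 5 ≥ 3m for m ≥ 1, this is ≤ 43/(3·3m) = (43/9)/m.
So |(-5m + 6)/(3m + 5) + 5/3| < ϵ whenever m > (43/9)/ϵ.
Take N_0 = (43/9)/ϵ. If m > N_0 then |(-5m + 6)/(3m + 5) + 5/3| ≤ (43/9)/m < ϵ.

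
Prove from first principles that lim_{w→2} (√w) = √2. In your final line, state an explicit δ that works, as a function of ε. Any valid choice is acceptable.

Suppose ε > 0. We want δ > 0 such that 0 < |w − 2| < δ implies |√w − √2| < ε.
Rationalise: √w − √2 = (w − 2)/(√w + √2), so |√w − √2| = |w − 2|/(√w + √2).
Restrict δ ≤ 2 so that |w − 2| < 2 forces w > 0, and then √w + √2 > √2.
Hence |√w − √2| < |w − 2|/√2, which is < ε once |w − 2| < √2·ε.
Take δ = min(2, √2·ε). If 0 < |w − 2| < δ then w > 0 and |√w − √2| < |w − 2|/√2 < ε.

δ = min(2, √2·ε)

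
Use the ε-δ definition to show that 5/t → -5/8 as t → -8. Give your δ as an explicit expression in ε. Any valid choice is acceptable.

Let ε > 0 be given. We seek δ > 0 such that 0 < |t + 8| < δ implies |5/t + 5/8| < ε.
|5/t + 5/8| = 5·|-8 − t|/(8·|t|) = 5|t + 8|/(8|t|).
Require δ ≤ 4 so that |t| > 8 − 4 = 4, hence 8|t| > 32.
Then |5/t + 5/8| < 5|t + 8|/32, which is < ε when |t + 8| < (32/5)ε.
Take δ = min(4, (32/5)ε). Then 0 < |t + 8| < δ gives both |t + 8| < 4 and |t + 8| < (32/5)ε, so |5/t + 5/8| < ε.

δ = min(4, (32/5)ε)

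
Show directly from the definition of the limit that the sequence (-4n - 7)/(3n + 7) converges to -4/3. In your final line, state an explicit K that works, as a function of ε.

K = (7/9)/ε

Suppose ε > 0. For n ≥ 1, |(-4n - 7)/(3n + 7) + 4/3| = |7|/(3(3n + 7)) = 7/(3(3n + 7)).
Since 3n + 7 ≥ 3n for n ≥ 1, this is ≤ 7/(3·3n) = (7/9)/n.
So |(-4n - 7)/(3n + 7) + 4/3| < ε whenever n > (7/9)/ε.
Take K = (7/9)/ε. If n > K then |(-4n - 7)/(3n + 7) + 4/3| ≤ (7/9)/n < ε.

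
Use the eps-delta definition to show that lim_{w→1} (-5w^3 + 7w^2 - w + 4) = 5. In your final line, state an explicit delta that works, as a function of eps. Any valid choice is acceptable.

delta = min(1, eps/25)

Fix eps > 0. We want delta > 0 such that 0 < |w − 1| < delta implies |(-5w^3 + 7w^2 - w + 4) − 5| < eps.
(-5w^3 + 7w^2 - w + 4) − 5 = -5w^3 + 7w^2 - w - 1 = (w − 1)(-5w^2 + 2w + 1).
So |(-5w^3 + 7w^2 - w + 4) − 5| = |w − 1|·|-5w^2 + 2w + 1|.
Assume first that |w − 1| < 1, so |w| < 2. Then |-5w^2 + 2w + 1| ≤ 5·2^2 + 2·2 + 1 = 25.
Hence |(-5w^3 + 7w^2 - w + 4) − 5| ≤ 25|w − 1| < eps provided |w − 1| < eps/25.
Take delta = min(1, eps/25). Then 0 < |w − 1| < delta gives both |w − 1| < 1 and |w − 1| < eps/25, so |(-5w^3 + 7w^2 - w + 4) − 5| < eps.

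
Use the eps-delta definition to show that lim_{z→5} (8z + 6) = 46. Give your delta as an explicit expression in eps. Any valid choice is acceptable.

Fix eps > 0. We need delta > 0 so that 0 < |z − 5| < delta implies |(8z + 6) − 46| < eps.
|(8z + 6) − 46| = |8z - 40| = 8|z − 5|.
So 8|z − 5| < eps exactly when |z − 5| < eps/8.
Take delta = eps/8. If 0 < |z − 5| < delta then |(8z + 6) − 46| = 8|z − 5| < 8·(eps/8) = eps.

delta = eps/8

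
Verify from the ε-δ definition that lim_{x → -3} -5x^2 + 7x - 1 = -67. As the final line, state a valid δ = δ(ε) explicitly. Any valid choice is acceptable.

Let ε > 0. We want δ > 0 such that 0 < |x + 3| < δ implies |(-5x^2 + 7x - 1) + 67| < ε.
(-5x^2 + 7x - 1) + 67 = -5x^2 + 7x + 66 = (x + 3)(-5x + 22).
So |(-5x^2 + 7x - 1) + 67| = |x + 3|·|-5x + 22|.
Assume first that |x + 3| < 1, so |x| < 4. Then |-5x + 22| ≤ 5·4 + 22 = 42.
Hence |(-5x^2 + 7x - 1) + 67| ≤ 42|x + 3| < ε provided |x + 3| < ε/42.
Choosing δ = min(1, ε/42) ensures both conditions, hence |(-5x^2 + 7x - 1) + 67| < ε.

δ = min(1, ε/42)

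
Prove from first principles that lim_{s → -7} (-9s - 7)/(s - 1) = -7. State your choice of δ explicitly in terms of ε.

Let ε > 0. We want δ > 0 with 0 < |s + 7| < δ ⇒ |(-9s - 7)/(s - 1) + 7| < ε.
Combining over a common denominator, (-9s - 7)/(s - 1) + 7 = [(-9s - 7)·(-8) − 56·(s - 1)] / [(-8)·(s - 1)] = 16(s + 7) / ((-8)(s - 1)).
So |(-9s - 7)/(s - 1) + 7| = 16|s + 7| / (8·|s − 1|).
Require δ ≤ 4, so |s − 1| ≥ |-8| − |s + 7| > 8 − 4 = 4.
Hence |(-9s - 7)/(s - 1) + 7| < 16|s + 7|/(8·4) = (1/2)|s + 7|, which is < ε once |s + 7| < 2ε.
Take δ = min(4, 2ε). Then 0 < |s + 7| < δ forces both bounds, so |(-9s - 7)/(s - 1) + 7| < ε.

δ = min(4, 2ε)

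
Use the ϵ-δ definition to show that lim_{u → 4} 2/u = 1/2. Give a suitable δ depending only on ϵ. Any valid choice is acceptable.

Suppose ϵ > 0. We seek δ > 0 such that 0 < |u − 4| < δ implies |2/u − (1/2)| < ϵ.
|2/u − (1/2)| = 2·|4 − u|/(4·|u|) = 2|u − 4|/(4|u|).
Restrict δ ≤ 2. Then |u − 4| < 2 gives |u| > 2, so 4|u| > 8.
Then |2/u − (1/2)| < 2|u − 4|/8, which is < ϵ when |u − 4| < 4ϵ.
Take δ = min(2, 4ϵ). Then 0 < |u − 4| < δ gives both |u − 4| < 2 and |u − 4| < 4ϵ, so |2/u − (1/2)| < ϵ.

δ = min(2, 4ϵ)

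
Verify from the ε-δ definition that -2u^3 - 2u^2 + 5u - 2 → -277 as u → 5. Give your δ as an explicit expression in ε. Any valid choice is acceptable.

δ = min(2, ε/237)

Fix ε > 0. We want δ > 0 such that 0 < |u − 5| < δ implies |(-2u^3 - 2u^2 + 5u - 2) + 277| < ε.
(-2u^3 - 2u^2 + 5u - 2) + 277 = -2u^3 - 2u^2 + 5u + 275 = (u − 5)(-2u^2 - 12u - 55).
So |(-2u^3 - 2u^2 + 5u - 2) + 277| = |u − 5|·|-2u^2 - 12u - 55|.
Require δ ≤ 2. Then |u − 5| < 2 gives |u| < 7, and by the triangle inequality |-2u^2 - 12u - 55| ≤ 2·7^2 + 12·7 + 55 = 237.
Hence |(-2u^3 - 2u^2 + 5u - 2) + 277| ≤ 237|u − 5| < ε provided |u − 5| < ε/237.
Take δ = min(2, ε/237). Then 0 < |u − 5| < δ gives both |u − 5| < 2 and |u − 5| < ε/237, so |(-2u^3 - 2u^2 + 5u - 2) + 277| < ε.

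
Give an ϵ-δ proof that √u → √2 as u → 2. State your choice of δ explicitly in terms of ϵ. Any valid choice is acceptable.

δ = min(2, √2·ϵ)

Let ϵ > 0. We want δ > 0 such that 0 < |u − 2| < δ implies |√u − √2| < ϵ.
Multiplying by the conjugate, |√u − √2| = |u − 2|/(√u + √2).
Restrict δ ≤ 2 so that |u − 2| < 2 forces u > 0, and then √u + √2 > √2.
Hence |√u − √2| < |u − 2|/√2, which is < ϵ once |u − 2| < √2·ϵ.
Take δ = min(2, √2·ϵ). If 0 < |u − 2| < δ then u > 0 and |√u − √2| < |u − 2|/√2 < ϵ.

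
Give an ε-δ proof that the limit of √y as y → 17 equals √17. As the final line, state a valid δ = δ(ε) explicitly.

δ = min(17, √17·ε)

Let ε > 0. We want δ > 0 such that 0 < |y − 17| < δ implies |√y − √17| < ε.
Multiplying by the conjugate, |√y − √17| = |y − 17|/(√y + √17).
Restrict δ ≤ 17 so that |y − 17| < 17 forces y > 0, and then √y + √17 > √17.
Hence |√y − √17| < |y − 17|/√17, which is < ε once |y − 17| < √17·ε.
Take δ = min(17, √17·ε). If 0 < |y − 17| < δ then y > 0 and |√y − √17| < |y − 17|/√17 < ε.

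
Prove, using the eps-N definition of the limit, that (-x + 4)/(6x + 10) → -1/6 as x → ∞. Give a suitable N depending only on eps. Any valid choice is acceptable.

Fix eps > 0. We seek N > 0 such that x > N implies |(-x + 4)/(6x + 10) + 1/6| < eps.
(-x + 4)/(6x + 10) + 1/6 = (6(-x + 4) − (-1)(6x + 10)) / (6(6x + 10)) = 34/(6(6x + 10)).
For x > 0 we have 6x + 10 > 6x, so |(-x + 4)/(6x + 10) + 1/6| = 34/(6(6x + 10)) < 34/(6·6x) = (17/18)/x.
Thus |(-x + 4)/(6x + 10) + 1/6| < eps whenever x > (17/18)/eps.
Take N = (17/18)/eps. If x > N then |(-x + 4)/(6x + 10) + 1/6| < (17/18)/x < eps.

N = (17/18)/eps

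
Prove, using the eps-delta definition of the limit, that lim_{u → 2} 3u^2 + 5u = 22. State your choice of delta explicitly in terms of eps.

Let eps > 0. We want delta > 0 such that 0 < |u − 2| < delta implies |(3u^2 + 5u) − 22| < eps.
(3u^2 + 5u) − 22 = 3u^2 + 5u - 22 = (u − 2)(3u + 11).
So |(3u^2 + 5u) − 22| = |u − 2|·|3u + 11|.
Require delta ≤ 2. Then |u − 2| < 2 gives |u| < 4, and by the triangle inequality |3u + 11| ≤ 3·4 + 11 = 23.
Hence |(3u^2 + 5u) − 22| ≤ 23|u − 2| < eps provided |u − 2| < eps/23.
Choosing delta = min(2, eps/23) ensures both conditions, hence |(3u^2 + 5u) − 22| < eps.

delta = min(2, eps/23)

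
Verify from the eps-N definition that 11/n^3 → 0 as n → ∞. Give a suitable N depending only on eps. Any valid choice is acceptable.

N = (11/eps)^{1/3}

Let eps > 0 be given. For n ≥ 1, |11/n^3 − 0| = 11/n^3.
11/n^3 < eps ⇔ n^3 > 11/eps ⇔ n > (11/eps)^{1/3}.
Take N = (11/eps)^{1/3}. Then n > N implies 11/n^3 < eps.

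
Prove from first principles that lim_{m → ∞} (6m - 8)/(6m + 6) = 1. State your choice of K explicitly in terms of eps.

K = (7/3)/eps

Fix eps > 0. For m ≥ 1, |(6m - 8)/(6m + 6) − 1| = |-84|/(6(6m + 6)) = 84/(6(6m + 6)).
Since 6m + 6 ≥ 6m for m ≥ 1, this is ≤ 84/(6·6m) = (7/3)/m.
So |(6m - 8)/(6m + 6) − 1| < eps whenever m > (7/3)/eps.
Take K = (7/3)/eps. If m > K then |(6m - 8)/(6m + 6) − 1| ≤ (7/3)/m < eps.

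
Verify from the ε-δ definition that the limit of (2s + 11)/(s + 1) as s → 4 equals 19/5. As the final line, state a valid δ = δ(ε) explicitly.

δ = min(5/2, (25/18)ε)

Suppose ε > 0. We want δ > 0 with 0 < |s − 4| < δ ⇒ |(2s + 11)/(s + 1) − (19/5)| < ε.
Combining over a common denominator, (2s + 11)/(s + 1) − (19/5) = [(2s + 11)·5 − 19·(s + 1)] / [5·(s + 1)] = -9(s − 4) / (5(s + 1)).
So |(2s + 11)/(s + 1) − (19/5)| = 9|s − 4| / (5·|s + 1|).
Restrict δ ≤ 5/2. Then |s − 4| < 5/2 gives |s + 1| = |(s − 4) + 5| ≥ 5 − 5/2 = 5/2.
Hence |(2s + 11)/(s + 1) − (19/5)| < 9|s − 4|/(5·(5/2)) = (18/25)|s − 4|, which is < ε once |s − 4| < (25/18)ε.
Take δ = min(5/2, (25/18)ε). Then 0 < |s − 4| < δ forces both bounds, so |(2s + 11)/(s + 1) − (19/5)| < ε.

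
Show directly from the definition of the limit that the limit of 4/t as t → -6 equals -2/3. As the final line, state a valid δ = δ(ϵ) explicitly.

Fix ϵ > 0. We seek δ > 0 such that 0 < |t + 6| < δ implies |4/t + 2/3| < ϵ.
|4/t + 2/3| = 4·|-6 − t|/(6·|t|) = 4|t + 6|/(6|t|).
Restrict δ ≤ 3. Then |t + 6| < 3 gives |t| > 3, so 6|t| > 18.
Then |4/t + 2/3| < 4|t + 6|/18, which is < ϵ when |t + 6| < (9/2)ϵ.
Take δ = min(3, (9/2)ϵ). Then 0 < |t + 6| < δ gives both |t + 6| < 3 and |t + 6| < (9/2)ϵ, so |4/t + 2/3| < ϵ.

δ = min(3, (9/2)ϵ)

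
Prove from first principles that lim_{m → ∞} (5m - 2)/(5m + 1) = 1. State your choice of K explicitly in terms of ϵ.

Suppose ϵ > 0. For m ≥ 1, |(5m - 2)/(5m + 1) − 1| = |-15|/(5(5m + 1)) = 15/(5(5m + 1)).
Since 5m + 1 ≥ 5m for m ≥ 1, this is ≤ 15/(5·5m) = (3/5)/m.
So |(5m - 2)/(5m + 1) − 1| < ϵ whenever m > (3/5)/ϵ.
Take K = (3/5)/ϵ. If m > K then |(5m - 2)/(5m + 1) − 1| ≤ (3/5)/m < ϵ.

K = (3/5)/ϵ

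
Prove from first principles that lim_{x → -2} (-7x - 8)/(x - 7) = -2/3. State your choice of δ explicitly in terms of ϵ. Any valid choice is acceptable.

Let ϵ > 0 be given. We want δ > 0 with 0 < |x + 2| < δ ⇒ |(-7x - 8)/(x - 7) + 2/3| < ϵ.
Combining over a common denominator, (-7x - 8)/(x - 7) + 2/3 = [(-7x - 8)·(-9) − 6·(x - 7)] / [(-9)·(x - 7)] = 57(x + 2) / ((-9)(x - 7)).
So |(-7x - 8)/(x - 7) + 2/3| = 57|x + 2| / (9·|x − 7|).
Restrict δ ≤ 9/2. Then |x + 2| < 9/2 gives |x − 7| = |(x + 2) + (-9)| ≥ 9 − 9/2 = 9/2.
Hence |(-7x - 8)/(x - 7) + 2/3| < 57|x + 2|/(9·(9/2)) = (38/27)|x + 2|, which is < ϵ once |x + 2| < (27/38)ϵ.
Take δ = min(9/2, (27/38)ϵ). Then 0 < |x + 2| < δ forces both bounds, so |(-7x - 8)/(x - 7) + 2/3| < ϵ.

δ = min(9/2, (27/38)ϵ)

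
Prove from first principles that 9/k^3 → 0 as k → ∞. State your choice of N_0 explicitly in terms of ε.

Let ε > 0. For k ≥ 1, |9/k^3 − 0| = 9/k^3.
9/k^3 < ε ⇔ k^3 > 9/ε ⇔ k > (9/ε)^{1/3}.
Take N_0 = (9/ε)^{1/3}. Then k > N_0 implies 9/k^3 < ε.

N_0 = (9/ε)^{1/3}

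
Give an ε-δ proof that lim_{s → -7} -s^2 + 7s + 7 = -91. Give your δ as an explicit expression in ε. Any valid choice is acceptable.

δ = min(1, ε/22)

Let ε > 0. We want δ > 0 such that 0 < |s + 7| < δ implies |(-s^2 + 7s + 7) + 91| < ε.
(-s^2 + 7s + 7) + 91 = -s^2 + 7s + 98 = (s + 7)(-s + 14).
So |(-s^2 + 7s + 7) + 91| = |s + 7|·|-s + 14|.
Require δ ≤ 1. Then |s + 7| < 1 gives |s| < 8, and by the triangle inequality |-s + 14| ≤ 8 + 14 = 22.
Hence |(-s^2 + 7s + 7) + 91| ≤ 22|s + 7| < ε provided |s + 7| < ε/22.
Take δ = min(1, ε/22). Then 0 < |s + 7| < δ gives both |s + 7| < 1 and |s + 7| < ε/22, so |(-s^2 + 7s + 7) + 91| < ε.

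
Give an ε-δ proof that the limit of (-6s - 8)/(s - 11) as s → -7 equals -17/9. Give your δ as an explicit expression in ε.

δ = min(9, (81/37)ε)

Let ε > 0 be given. We want δ > 0 with 0 < |s + 7| < δ ⇒ |(-6s - 8)/(s - 11) + 17/9| < ε.
Combining over a common denominator, (-6s - 8)/(s - 11) + 17/9 = [(-6s - 8)·(-18) − 34·(s - 11)] / [(-18)·(s - 11)] = 74(s + 7) / ((-18)(s - 11)).
So |(-6s - 8)/(s - 11) + 17/9| = 74|s + 7| / (18·|s − 11|).
Restrict δ ≤ 9. Then |s + 7| < 9 gives |s − 11| = |(s + 7) + (-18)| ≥ 18 − 9 = 9.
Hence |(-6s - 8)/(s - 11) + 17/9| < 74|s + 7|/(18·9) = (37/81)|s + 7|, which is < ε once |s + 7| < (81/37)ε.
Take δ = min(9, (81/37)ε). Then 0 < |s + 7| < δ forces both bounds, so |(-6s - 8)/(s - 11) + 17/9| < ε.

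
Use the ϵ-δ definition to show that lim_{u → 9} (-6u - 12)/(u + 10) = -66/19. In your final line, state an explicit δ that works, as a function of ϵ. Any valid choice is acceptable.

δ = min(19/2, (361/96)ϵ)

Suppose ϵ > 0. We want δ > 0 with 0 < |u − 9| < δ ⇒ |(-6u - 12)/(u + 10) + 66/19| < ϵ.
Combining over a common denominator, (-6u - 12)/(u + 10) + 66/19 = [(-6u - 12)·19 − (-66)·(u + 10)] / [19·(u + 10)] = -48(u − 9) / (19(u + 10)).
So |(-6u - 12)/(u + 10) + 66/19| = 48|u − 9| / (19·|u + 10|).
Restrict δ ≤ 19/2. Then |u − 9| < 19/2 gives |u + 10| = |(u − 9) + 19| ≥ 19 − 19/2 = 19/2.
Hence |(-6u - 12)/(u + 10) + 66/19| < 48|u − 9|/(19·(19/2)) = (96/361)|u − 9|, which is < ϵ once |u − 9| < (361/96)ϵ.
Take δ = min(19/2, (361/96)ϵ). Then 0 < |u − 9| < δ forces both bounds, so |(-6u - 12)/(u + 10) + 66/19| < ϵ.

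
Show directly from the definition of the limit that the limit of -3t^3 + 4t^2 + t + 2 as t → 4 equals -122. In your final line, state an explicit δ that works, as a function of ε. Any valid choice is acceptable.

Let ε > 0. We want δ > 0 such that 0 < |t − 4| < δ implies |(-3t^3 + 4t^2 + t + 2) + 122| < ε.
(-3t^3 + 4t^2 + t + 2) + 122 = -3t^3 + 4t^2 + t + 124 = (t − 4)(-3t^2 - 8t - 31).
So |(-3t^3 + 4t^2 + t + 2) + 122| = |t − 4|·|-3t^2 - 8t - 31|.
Require δ ≤ 1. Then |t − 4| < 1 gives |t| < 5, and by the triangle inequality |-3t^2 - 8t - 31| ≤ 3·5^2 + 8·5 + 31 = 146.
Hence |(-3t^3 + 4t^2 + t + 2) + 122| ≤ 146|t − 4| < ε provided |t − 4| < ε/146.
Choosing δ = min(1, ε/146) ensures both conditions, hence |(-3t^3 + 4t^2 + t + 2) + 122| < ε.

δ = min(1, ε/146)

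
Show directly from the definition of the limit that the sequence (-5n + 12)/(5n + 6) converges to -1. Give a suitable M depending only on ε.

M = (18/5)/ε

Suppose ε > 0. For n ≥ 1, |(-5n + 12)/(5n + 6) + 1| = |90|/(5(5n + 6)) = 90/(5(5n + 6)).
Since 5n + 6 ≥ 5n for n ≥ 1, this is ≤ 90/(5·5n) = (18/5)/n.
So |(-5n + 12)/(5n + 6) + 1| < ε whenever n > (18/5)/ε.
Take M = (18/5)/ε. If n > M then |(-5n + 12)/(5n + 6) + 1| ≤ (18/5)/n < ε.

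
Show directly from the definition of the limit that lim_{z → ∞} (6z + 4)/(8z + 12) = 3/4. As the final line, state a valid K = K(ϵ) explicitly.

K = (5/8)/ϵ

Suppose ϵ > 0. We seek K > 0 such that z > K implies |(6z + 4)/(8z + 12) − (3/4)| < ϵ.
(6z + 4)/(8z + 12) − (3/4) = (8(6z + 4) − 6(8z + 12)) / (8(8z + 12)) = -40/(8(8z + 12)).
For z > 0 we have 8z + 12 > 8z, so |(6z + 4)/(8z + 12) − (3/4)| = 40/(8(8z + 12)) < 40/(8·8z) = (5/8)/z.
Thus |(6z + 4)/(8z + 12) − (3/4)| < ϵ whenever z > (5/8)/ϵ.
Take K = (5/8)/ϵ. If z > K then |(6z + 4)/(8z + 12) − (3/4)| < (5/8)/z < ϵ.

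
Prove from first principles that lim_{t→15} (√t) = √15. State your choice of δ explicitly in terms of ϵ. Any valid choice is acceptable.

Let ϵ > 0 be given. We want δ > 0 such that 0 < |t − 15| < δ implies |√t − √15| < ϵ.
Rationalise: √t − √15 = (t − 15)/(√t + √15), so |√t − √15| = |t − 15|/(√t + √15).
Restrict δ ≤ 15 so that |t − 15| < 15 forces t > 0, and then √t + √15 > √15.
Hence |√t − √15| < |t − 15|/√15, which is < ϵ once |t − 15| < √15·ϵ.
Take δ = min(15, √15·ϵ). If 0 < |t − 15| < δ then t > 0 and |√t − √15| < |t − 15|/√15 < ϵ.

δ = min(15, √15·ϵ)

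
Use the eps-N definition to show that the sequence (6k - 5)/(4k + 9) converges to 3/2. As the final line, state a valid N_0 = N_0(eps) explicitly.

Let eps > 0. For k ≥ 1, |(6k - 5)/(4k + 9) − (3/2)| = |-74|/(4(4k + 9)) = 74/(4(4k + 9)).
Since 4k + 9 ≥ 4k for k ≥ 1, this is ≤ 74/(4·4k) = (37/8)/k.
So |(6k - 5)/(4k + 9) − (3/2)| < eps whenever k > (37/8)/eps.
Take N_0 = (37/8)/eps. If k > N_0 then |(6k - 5)/(4k + 9) − (3/2)| ≤ (37/8)/k < eps.

N_0 = (37/8)/eps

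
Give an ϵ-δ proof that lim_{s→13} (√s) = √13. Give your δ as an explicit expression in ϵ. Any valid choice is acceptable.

Fix ϵ > 0. We want δ > 0 such that 0 < |s − 13| < δ implies |√s − √13| < ϵ.
Multiplying by the conjugate, |√s − √13| = |s − 13|/(√s + √13).
Restrict δ ≤ 13 so that |s − 13| < 13 forces s > 0, and then √s + √13 > √13.
Hence |√s − √13| < |s − 13|/√13, which is < ϵ once |s − 13| < √13·ϵ.
Take δ = min(13, √13·ϵ). If 0 < |s − 13| < δ then s > 0 and |√s − √13| < |s − 13|/√13 < ϵ.

δ = min(13, √13·ϵ)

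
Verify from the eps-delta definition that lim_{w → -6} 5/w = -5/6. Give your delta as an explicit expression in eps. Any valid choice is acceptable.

Let eps > 0. We seek delta > 0 such that 0 < |w + 6| < delta implies |5/w + 5/6| < eps.
|5/w + 5/6| = 5·|-6 − w|/(6·|w|) = 5|w + 6|/(6|w|).
Require delta ≤ 3 so that |w| > 6 − 3 = 3, hence 6|w| > 18.
Then |5/w + 5/6| < 5|w + 6|/18, which is < eps when |w + 6| < (18/5)eps.
Take delta = min(3, (18/5)eps). Then 0 < |w + 6| < delta gives both |w + 6| < 3 and |w + 6| < (18/5)eps, so |5/w + 5/6| < eps.

delta = min(3, (18/5)eps)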